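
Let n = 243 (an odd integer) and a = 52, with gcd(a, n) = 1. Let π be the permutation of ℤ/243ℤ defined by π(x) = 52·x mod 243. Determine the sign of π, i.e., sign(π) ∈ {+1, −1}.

+1

Orbit of 124 under x↦52x: [124, 130, 199, 142, 94, 28, 241]… (length divides ord_243(52)).
11 cycles of lengths [81, 81, 27, 27, 9, 9, 3, 3, 1, 1, 1].
With 11 cycles on 243 points, sign = (−1)^{243−11} = +1.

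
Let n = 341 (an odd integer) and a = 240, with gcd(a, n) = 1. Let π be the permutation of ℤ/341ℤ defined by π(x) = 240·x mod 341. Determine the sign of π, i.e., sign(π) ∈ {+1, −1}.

-1

Orbit of 309 under x↦240x: [309, 163, 246, 47, 27, 1, 240]… (length divides ord_341(240)).
π_240 has 36 disjoint cycles with lengths [10, 10, 10, 10, 10, 10, 10, 10, 10, 10, 10, 10, 10, 10, 10, 10, 10, 10, 10, 10, 10, 10, 10, 10, 10, 10, 10, 10, 10, 10, 10, 10, 10, 5, 5, 1] on {0,…,340}.
With 36 cycles on 341 points, sign = (−1)^{341−36} = -1.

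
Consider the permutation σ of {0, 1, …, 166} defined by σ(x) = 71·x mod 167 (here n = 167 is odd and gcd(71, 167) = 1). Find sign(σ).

Trace 92: π^k(92) = [92, 19, 13, 88, 69, 56, 135] for k=0..6.
Decompose π into cycles: lengths [166, 1] (2 cycles, including the fixed point 0).
2 cycles on 167: each ℓ→(−1)^(ℓ−1), product (−1)^165 = -1.

-1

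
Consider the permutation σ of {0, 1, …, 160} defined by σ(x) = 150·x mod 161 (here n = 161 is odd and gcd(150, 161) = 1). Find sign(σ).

-1

Trace 24: π^k(24) = [24, 58, 6, 95, 82, 64, 101] for k=0..6.
π_150 has 6 disjoint cycles with lengths [66, 66, 11, 11, 6, 1] on {0,…,160}.
n − c = 161 − 6 = 155; sign = (−1)^155 = -1.
Zolotarev: (150|161) = -1, matching the cycle-count sign.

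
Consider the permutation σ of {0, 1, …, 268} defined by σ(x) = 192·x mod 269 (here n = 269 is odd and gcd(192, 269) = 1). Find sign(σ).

-1

Trace 252: π^k(252) = [252, 233, 82, 142, 95, 217, 238] for k=0..6.
2 cycles of lengths [268, 1].
n − c = 269 − 2 = 267; sign = (−1)^267 = -1.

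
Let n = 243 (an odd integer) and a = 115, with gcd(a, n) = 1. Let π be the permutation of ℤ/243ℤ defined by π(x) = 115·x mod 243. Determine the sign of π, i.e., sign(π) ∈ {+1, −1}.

+1

Start at x=151: 151 → 112 → 1 → 115 → 103 → 181 → 160 → … (one orbit).
Decompose π into cycles: lengths [81, 81, 27, 27, 9, 9, 3, 3, 1, 1, 1] (11 cycles, including the fixed point 0).
sign(π) = (−1)^{n − #cycles} = (−1)^{243−11} = (−1)^232 = +1.
The Jacobi symbol (115|243) = +1 (Zolotarev) agrees.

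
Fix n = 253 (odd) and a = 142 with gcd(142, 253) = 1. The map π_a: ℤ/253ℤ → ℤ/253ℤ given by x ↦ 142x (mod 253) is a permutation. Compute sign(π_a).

Orbit of 144 under x↦142x: [144, 208, 188, 131, 133, 164, 12]… (length divides ord_253(142)).
The orbit structure of x ↦ 142x mod 253: 18 orbits of sizes [22, 22, 22, 22, 22, 22, 22, 22, 22, 22, 11, 11, 2, 2, 2, 2, 2, 1].
n − c = 253 − 18 = 235; sign = (−1)^235 = -1.
Zolotarev: (142|253) = -1, matching the cycle-count sign.

-1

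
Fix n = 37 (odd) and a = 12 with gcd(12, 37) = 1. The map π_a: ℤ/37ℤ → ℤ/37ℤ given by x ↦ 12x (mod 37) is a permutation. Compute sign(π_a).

Start at x=1: 1 → 12 → 33 → 26 → 16 → 7 → 10 → … (one orbit).
Cycle type of π: 9×4 + 1; total 5 cycles.
With 5 cycles on 37 points, sign = (−1)^{37−5} = +1.
Zolotarev: (12|37) = +1, matching the cycle-count sign.

+1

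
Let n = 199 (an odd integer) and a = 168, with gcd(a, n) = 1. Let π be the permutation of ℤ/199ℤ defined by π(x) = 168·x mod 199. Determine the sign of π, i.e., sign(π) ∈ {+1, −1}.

Orbit of 3 under x↦168x: [3, 106, 97, 177, 85, 151, 95]… (length divides ord_199(168)).
Cycle type of π: 198 + 1; total 2 cycles.
sign(π) = (−1)^{n − #cycles} = (−1)^{199−2} = (−1)^197 = -1.
Via Zolotarev, sign(π_{168}) = (168|199) = -1.

-1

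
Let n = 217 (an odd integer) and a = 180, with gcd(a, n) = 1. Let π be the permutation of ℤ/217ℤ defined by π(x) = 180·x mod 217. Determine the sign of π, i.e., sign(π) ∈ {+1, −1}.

Orbit of 180 under x↦180x: [180, 67, 125, 149, 129, 1]… (length divides ord_217(180)).
Decompose π into cycles: lengths [6, 6, 6, 6, 6, 6, 6, 6, 6, 6, 6, 6, 6, 6, 6, 6, 6, 6, 6, 6, 6, 6, 6, 6, 6, 6, 6, 6, 6, 6, 6, 3, 3, 3, 3, 3, 3, 3, 3, 3, 3, 1] (42 cycles, including the fixed point 0).
Σ(ℓ_i−1) = 217−42 = 175; sign = (−1)^175 = -1.

-1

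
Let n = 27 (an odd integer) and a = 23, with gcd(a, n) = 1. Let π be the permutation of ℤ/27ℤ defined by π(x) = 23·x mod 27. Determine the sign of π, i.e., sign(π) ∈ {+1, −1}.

Orbit of 23 under x↦23x: [23, 16, 17, 13, 2, 19, 5]… (length divides ord_27(23)).
Cycle lengths of π_23 on ℤ/27ℤ: [18, 6, 2, 1]; 4 cycles in total.
4 cycles on 27: each ℓ→(−1)^(ℓ−1), product (−1)^23 = -1.

-1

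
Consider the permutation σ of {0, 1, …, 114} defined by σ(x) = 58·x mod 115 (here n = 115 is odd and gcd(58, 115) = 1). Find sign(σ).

Orbit of 12 under x↦58x: [12, 6, 3, 59, 87, 101, 108]… (length divides ord_115(58)).
Cycle lengths of π_58 on ℤ/115ℤ: [44, 44, 11, 11, 4, 1]; 6 cycles in total.
Σ(ℓ_i−1) = 115−6 = 109; sign = (−1)^109 = -1.
The Jacobi symbol (58|115) = -1 (Zolotarev) agrees.

-1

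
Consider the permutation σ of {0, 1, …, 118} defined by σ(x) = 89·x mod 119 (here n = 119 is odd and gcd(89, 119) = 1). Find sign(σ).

-1

Orbit of 67 under x↦89x: [67, 13, 86, 38, 50, 47, 18]… (length divides ord_119(89)).
Decompose π into cycles: lengths [12, 12, 12, 12, 12, 12, 12, 12, 6, 4, 4, 4, 4, 1] (14 cycles, including the fixed point 0).
119 − 14 = 105 transpositions; sign(π) = (−1)^105 = -1.
Zolotarev: (89|119) = -1, matching the cycle-count sign.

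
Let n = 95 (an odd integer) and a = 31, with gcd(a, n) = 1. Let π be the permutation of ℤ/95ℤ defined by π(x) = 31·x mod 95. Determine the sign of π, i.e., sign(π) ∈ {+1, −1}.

-1

Trace 56: π^k(56) = [56, 26, 46, 1, 31, 11] for k=0..5.
π_31 has 20 disjoint cycles with lengths [6, 6, 6, 6, 6, 6, 6, 6, 6, 6, 6, 6, 6, 6, 6, 1, 1, 1, 1, 1] on {0,…,94}.
Σ(ℓ_i−1) = 95−20 = 75; sign = (−1)^75 = -1.
Check: (31/95) = -1 by Zolotarev.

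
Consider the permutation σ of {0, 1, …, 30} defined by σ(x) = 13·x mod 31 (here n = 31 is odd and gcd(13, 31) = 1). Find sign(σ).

Start at x=8: 8 → 11 → 19 → 30 → 18 → 17 → 4 → … (one orbit).
2 cycles of lengths [30, 1].
With 2 cycles on 31 points, sign = (−1)^{31−2} = -1.
Zolotarev: (13|31) = -1, matching the cycle-count sign.

-1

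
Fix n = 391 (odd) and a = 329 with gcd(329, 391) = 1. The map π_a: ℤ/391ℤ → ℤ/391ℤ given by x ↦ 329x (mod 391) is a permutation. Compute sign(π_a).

Orbit of 123 under x↦329x: [123, 194, 93, 99, 118, 113, 32]… (length divides ord_391(329)).
Cycle type of π: 176×2 + 22 + 16 + 1; total 5 cycles.
5 cycles on 391: each ℓ→(−1)^(ℓ−1), product (−1)^386 = +1.
Zolotarev: (329|391) = +1, matching the cycle-count sign.

+1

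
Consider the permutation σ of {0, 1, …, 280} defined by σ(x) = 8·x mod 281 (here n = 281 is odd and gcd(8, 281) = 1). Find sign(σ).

Start at x=86: 86 → 126 → 165 → 196 → 163 → 180 → 35 → … (one orbit).
Cycle type of π: 70×4 + 1; total 5 cycles.
5 cycles on 281: each ℓ→(−1)^(ℓ−1), product (−1)^276 = +1.
Check: (8/281) = +1 by Zolotarev.

+1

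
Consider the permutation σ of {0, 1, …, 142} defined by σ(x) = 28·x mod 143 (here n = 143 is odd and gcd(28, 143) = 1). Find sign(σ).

Trace 23: π^k(23) = [23, 72, 14, 106, 108, 21, 16] for k=0..6.
Cycle type of π: 60×2 + 12 + 10 + 1; total 5 cycles.
n − c = 143 − 5 = 138; sign = (−1)^138 = +1.
(28|143)_J = +1 (Zolotarev's lemma cross-check).

+1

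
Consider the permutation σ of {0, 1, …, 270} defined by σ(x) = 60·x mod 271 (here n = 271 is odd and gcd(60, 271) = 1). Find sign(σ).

-1

Trace 113: π^k(113) = [113, 5, 29, 114, 65, 106, 127] for k=0..6.
Cycle lengths of π_60 on ℤ/271ℤ: [54, 54, 54, 54, 54, 1]; 6 cycles in total.
6 cycles on 271: each ℓ→(−1)^(ℓ−1), product (−1)^265 = -1.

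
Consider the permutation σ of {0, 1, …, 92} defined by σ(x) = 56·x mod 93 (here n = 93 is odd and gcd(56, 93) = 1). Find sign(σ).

-1

Orbit of 67 under x↦56x: [67, 32, 25, 5, 1, 56]… (length divides ord_93(56)).
22 cycles of lengths [6, 6, 6, 6, 6, 6, 6, 6, 6, 6, 3, 3, 3, 3, 3, 3, 3, 3, 3, 3, 2, 1].
sign(π) = (−1)^{n − #cycles} = (−1)^{93−22} = (−1)^71 = -1.
Check: (56/93) = -1 by Zolotarev.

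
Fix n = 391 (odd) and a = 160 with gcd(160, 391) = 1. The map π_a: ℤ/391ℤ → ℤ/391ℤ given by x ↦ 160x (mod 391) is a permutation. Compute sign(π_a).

+1

Orbit of 252 under x↦160x: [252, 47, 91, 93, 22, 1, 160]… (length divides ord_391(160)).
π_160 has 35 disjoint cycles with lengths [16, 16, 16, 16, 16, 16, 16, 16, 16, 16, 16, 16, 16, 16, 16, 16, 16, 16, 16, 16, 16, 16, 16, 2, 2, 2, 2, 2, 2, 2, 2, 2, 2, 2, 1] on {0,…,390}.
35 cycles on 391: each ℓ→(−1)^(ℓ−1), product (−1)^356 = +1.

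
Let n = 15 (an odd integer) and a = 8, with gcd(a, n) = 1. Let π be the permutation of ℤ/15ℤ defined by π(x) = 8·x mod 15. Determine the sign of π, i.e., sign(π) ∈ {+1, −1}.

+1

Trace 4: π^k(4) = [4, 2, 1, 8] for k=0..3.
The orbit structure of x ↦ 8x mod 15: 5 orbits of sizes [4, 4, 4, 2, 1].
sign(π) = (−1)^{n − #cycles} = (−1)^{15−5} = (−1)^10 = +1.
The Jacobi symbol (8|15) = +1 (Zolotarev) agrees.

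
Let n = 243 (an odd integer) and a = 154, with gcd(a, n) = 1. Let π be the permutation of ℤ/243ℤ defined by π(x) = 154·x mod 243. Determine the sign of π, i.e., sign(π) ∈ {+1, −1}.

+1

Trace 127: π^k(127) = [127, 118, 190, 100, 91, 163, 73] for k=0..6.
The orbit structure of x ↦ 154x mod 243: 27 orbits of sizes [27, 27, 27, 27, 27, 27, 9, 9, 9, 9, 9, 9, 3, 3, 3, 3, 3, 3, 1, 1, 1, 1, 1, 1, 1, 1, 1].
243 − 27 = 216 transpositions; sign(π) = (−1)^216 = +1.
Zolotarev: (154|243) = +1, matching the cycle-count sign.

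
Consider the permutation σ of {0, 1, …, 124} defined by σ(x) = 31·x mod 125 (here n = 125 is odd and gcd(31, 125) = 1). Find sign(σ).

+1

Orbit of 61 under x↦31x: [61, 16, 121, 1, 31, 86, 41]… (length divides ord_125(31)).
Cycle lengths of π_31 on ℤ/125ℤ: [25, 25, 25, 25, 5, 5, 5, 5, 1, 1, 1, 1, 1]; 13 cycles in total.
n − c = 125 − 13 = 112; sign = (−1)^112 = +1.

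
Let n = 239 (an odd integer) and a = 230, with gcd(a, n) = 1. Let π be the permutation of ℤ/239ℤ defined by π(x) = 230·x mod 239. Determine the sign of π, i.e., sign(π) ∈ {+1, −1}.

Orbit of 54 under x↦230x: [54, 231, 72, 69, 96, 92, 128]… (length divides ord_239(230)).
The orbit structure of x ↦ 230x mod 239: 2 orbits of sizes [238, 1].
239 − 2 = 237 transpositions; sign(π) = (−1)^237 = -1.

-1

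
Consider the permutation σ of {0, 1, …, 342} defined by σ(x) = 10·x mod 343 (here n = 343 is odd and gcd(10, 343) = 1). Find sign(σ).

Orbit of 264 under x↦10x: [264, 239, 332, 233, 272, 319, 103]… (length divides ord_343(10)).
4 cycles of lengths [294, 42, 6, 1].
n − c = 343 − 4 = 339; sign = (−1)^339 = -1.

-1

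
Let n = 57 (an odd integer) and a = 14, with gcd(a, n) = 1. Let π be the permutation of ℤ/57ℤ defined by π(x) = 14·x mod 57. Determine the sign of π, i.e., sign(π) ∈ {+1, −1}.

+1

Orbit of 49 under x↦14x: [49, 2, 28, 50, 16, 53, 1]… (length divides ord_57(14)).
Cycle type of π: 18×3 + 2 + 1; total 5 cycles.
57 − 5 = 52 transpositions; sign(π) = (−1)^52 = +1.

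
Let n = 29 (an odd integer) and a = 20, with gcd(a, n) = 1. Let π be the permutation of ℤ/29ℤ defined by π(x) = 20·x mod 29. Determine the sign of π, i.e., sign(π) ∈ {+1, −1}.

Trace 23: π^k(23) = [23, 25, 7, 24, 16, 1, 20] for k=0..6.
Cycle type of π: 7×4 + 1; total 5 cycles.
With 5 cycles on 29 points, sign = (−1)^{29−5} = +1.
Zolotarev: (20|29) = +1, matching the cycle-count sign.

+1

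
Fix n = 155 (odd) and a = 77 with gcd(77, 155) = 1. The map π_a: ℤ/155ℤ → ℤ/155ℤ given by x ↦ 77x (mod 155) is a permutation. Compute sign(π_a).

Trace 39: π^k(39) = [39, 58, 126, 92, 109, 23, 66] for k=0..6.
Cycle lengths of π_77 on ℤ/155ℤ: [20, 20, 20, 20, 20, 20, 10, 10, 10, 4, 1]; 11 cycles in total.
Σ(ℓ_i−1) = 155−11 = 144; sign = (−1)^144 = +1.
Via Zolotarev, sign(π_{77}) = (77|155) = +1.

+1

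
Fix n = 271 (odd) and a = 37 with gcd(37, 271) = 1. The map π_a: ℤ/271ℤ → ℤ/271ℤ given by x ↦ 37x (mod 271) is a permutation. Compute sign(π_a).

+1

Start at x=99: 99 → 140 → 31 → 63 → 163 → 69 → 114 → … (one orbit).
Cycle type of π: 135×2 + 1; total 3 cycles.
3 cycles on 271: each ℓ→(−1)^(ℓ−1), product (−1)^268 = +1.
(37|271)_J = +1 (Zolotarev's lemma cross-check).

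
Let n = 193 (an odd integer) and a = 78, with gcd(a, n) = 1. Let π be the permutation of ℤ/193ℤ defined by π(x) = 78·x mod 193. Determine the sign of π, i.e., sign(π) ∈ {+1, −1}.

-1

Orbit of 82 under x↦78x: [82, 27, 176, 25, 20, 16, 90]… (length divides ord_193(78)).
Cycle type of π: 192 + 1; total 2 cycles.
n − c = 193 − 2 = 191; sign = (−1)^191 = -1.
Zolotarev: (78|193) = -1, matching the cycle-count sign.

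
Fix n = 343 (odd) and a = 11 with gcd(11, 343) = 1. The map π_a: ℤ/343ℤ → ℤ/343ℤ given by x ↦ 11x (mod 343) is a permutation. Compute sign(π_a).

+1

Start at x=197: 197 → 109 → 170 → 155 → 333 → 233 → 162 → … (one orbit).
Cycle lengths of π_11 on ℤ/343ℤ: [147, 147, 21, 21, 3, 3, 1]; 7 cycles in total.
n − c = 343 − 7 = 336; sign = (−1)^336 = +1.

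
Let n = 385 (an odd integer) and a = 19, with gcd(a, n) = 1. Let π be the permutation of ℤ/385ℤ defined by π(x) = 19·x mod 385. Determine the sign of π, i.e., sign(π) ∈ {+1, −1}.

Trace 299: π^k(299) = [299, 291, 139, 331, 129, 141, 369] for k=0..6.
23 cycles of lengths [30, 30, 30, 30, 30, 30, 30, 30, 30, 30, 10, 10, 10, 10, 10, 6, 6, 6, 6, 6, 2, 2, 1].
With 23 cycles on 385 points, sign = (−1)^{385−23} = +1.

+1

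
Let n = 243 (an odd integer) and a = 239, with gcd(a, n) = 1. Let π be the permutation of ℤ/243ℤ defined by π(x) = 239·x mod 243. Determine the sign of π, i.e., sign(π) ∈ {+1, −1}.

-1

Trace 178: π^k(178) = [178, 17, 175, 29, 127, 221, 88] for k=0..6.
Decompose π into cycles: lengths [162, 54, 18, 6, 2, 1] (6 cycles, including the fixed point 0).
n − c = 243 − 6 = 237; sign = (−1)^237 = -1.
The Jacobi symbol (239|243) = -1 (Zolotarev) agrees.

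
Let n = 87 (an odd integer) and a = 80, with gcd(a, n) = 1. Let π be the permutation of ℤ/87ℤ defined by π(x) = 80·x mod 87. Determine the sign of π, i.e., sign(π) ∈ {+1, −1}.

Orbit of 82 under x↦80x: [82, 35, 16, 62, 1, 80, 49]… (length divides ord_87(80)).
π_80 has 8 disjoint cycles with lengths [14, 14, 14, 14, 14, 14, 2, 1] on {0,…,86}.
87 − 8 = 79 transpositions; sign(π) = (−1)^79 = -1.

-1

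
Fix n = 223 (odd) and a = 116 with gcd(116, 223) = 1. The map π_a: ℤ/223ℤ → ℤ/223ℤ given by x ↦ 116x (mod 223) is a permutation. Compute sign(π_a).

+1

Orbit of 179 under x↦116x: [179, 25, 1, 116, 76, 119, 201]… (length divides ord_223(116)).
The orbit structure of x ↦ 116x mod 223: 3 orbits of sizes [111, 111, 1].
With 3 cycles on 223 points, sign = (−1)^{223−3} = +1.
The Jacobi symbol (116|223) = +1 (Zolotarev) agrees.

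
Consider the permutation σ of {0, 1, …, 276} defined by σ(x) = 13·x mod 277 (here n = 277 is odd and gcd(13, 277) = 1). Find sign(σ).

Orbit of 131 under x↦13x: [131, 41, 256, 4, 52, 122, 201]… (length divides ord_277(13)).
Cycle type of π: 46×6 + 1; total 7 cycles.
With 7 cycles on 277 points, sign = (−1)^{277−7} = +1.

+1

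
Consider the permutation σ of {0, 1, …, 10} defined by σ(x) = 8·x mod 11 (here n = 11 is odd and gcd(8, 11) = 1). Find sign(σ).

-1

Trace 7: π^k(7) = [7, 1, 8, 9, 6, 4, 10] for k=0..6.
2 cycles of lengths [10, 1].
n − c = 11 − 2 = 9; sign = (−1)^9 = -1.
(8|11)_J = -1 (Zolotarev's lemma cross-check).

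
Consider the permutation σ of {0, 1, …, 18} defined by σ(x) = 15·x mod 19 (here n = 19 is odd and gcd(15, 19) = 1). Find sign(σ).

-1

Orbit of 8 under x↦15x: [8, 6, 14, 1, 15, 16, 12]… (length divides ord_19(15)).
Cycle type of π: 18 + 1; total 2 cycles.
n − c = 19 − 2 = 17; sign = (−1)^17 = -1.
(15|19)_J = -1 (Zolotarev's lemma cross-check).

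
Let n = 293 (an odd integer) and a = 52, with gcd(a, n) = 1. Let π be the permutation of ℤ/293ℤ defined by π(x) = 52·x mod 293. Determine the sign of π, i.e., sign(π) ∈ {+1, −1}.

-1

Trace 135: π^k(135) = [135, 281, 255, 75, 91, 44, 237] for k=0..6.
Decompose π into cycles: lengths [292, 1] (2 cycles, including the fixed point 0).
With 2 cycles on 293 points, sign = (−1)^{293−2} = -1.
Check: (52/293) = -1 by Zolotarev.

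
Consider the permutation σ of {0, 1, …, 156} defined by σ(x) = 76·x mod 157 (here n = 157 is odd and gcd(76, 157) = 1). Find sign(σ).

Start at x=10: 10 → 132 → 141 → 40 → 57 → 93 → 3 → … (one orbit).
π_76 has 3 disjoint cycles with lengths [78, 78, 1] on {0,…,156}.
Σ(ℓ_i−1) = 157−3 = 154; sign = (−1)^154 = +1.

+1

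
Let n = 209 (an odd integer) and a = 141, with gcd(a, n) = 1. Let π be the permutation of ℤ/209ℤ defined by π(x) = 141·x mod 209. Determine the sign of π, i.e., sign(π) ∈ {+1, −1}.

Start at x=159: 159 → 56 → 163 → 202 → 58 → 27 → 45 → … (one orbit).
Cycle type of π: 30×6 + 6×3 + 5×2 + 1; total 12 cycles.
12 cycles on 209: each ℓ→(−1)^(ℓ−1), product (−1)^197 = -1.
Zolotarev: (141|209) = -1, matching the cycle-count sign.

-1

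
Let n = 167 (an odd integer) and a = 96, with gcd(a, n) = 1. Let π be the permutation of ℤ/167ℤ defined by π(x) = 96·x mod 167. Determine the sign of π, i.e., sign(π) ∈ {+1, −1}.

Orbit of 56 under x↦96x: [56, 32, 66, 157, 42, 24, 133]… (length divides ord_167(96)).
Decompose π into cycles: lengths [83, 83, 1] (3 cycles, including the fixed point 0).
Σ(ℓ_i−1) = 167−3 = 164; sign = (−1)^164 = +1.
Check: (96/167) = +1 by Zolotarev.

+1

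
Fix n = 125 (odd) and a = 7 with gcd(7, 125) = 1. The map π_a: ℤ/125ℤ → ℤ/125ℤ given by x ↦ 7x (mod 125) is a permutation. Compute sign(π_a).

-1

Orbit of 49 under x↦7x: [49, 93, 26, 57, 24, 43, 51]… (length divides ord_125(7)).
Cycle lengths of π_7 on ℤ/125ℤ: [20, 20, 20, 20, 20, 4, 4, 4, 4, 4, 4, 1]; 12 cycles in total.
n − c = 125 − 12 = 113; sign = (−1)^113 = -1.
Zolotarev: (7|125) = -1, matching the cycle-count sign.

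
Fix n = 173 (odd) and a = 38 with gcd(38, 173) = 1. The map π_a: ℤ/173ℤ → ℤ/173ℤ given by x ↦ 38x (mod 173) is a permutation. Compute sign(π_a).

+1

Orbit of 133 under x↦38x: [133, 37, 22, 144, 109, 163, 139]… (length divides ord_173(38)).
Cycle lengths of π_38 on ℤ/173ℤ: [86, 86, 1]; 3 cycles in total.
3 cycles on 173: each ℓ→(−1)^(ℓ−1), product (−1)^170 = +1.
The Jacobi symbol (38|173) = +1 (Zolotarev) agrees.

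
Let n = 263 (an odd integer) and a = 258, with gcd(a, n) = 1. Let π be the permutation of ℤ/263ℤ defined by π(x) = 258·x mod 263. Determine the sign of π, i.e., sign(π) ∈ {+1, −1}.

+1

Trace 221: π^k(221) = [221, 210, 2, 253, 50, 13, 198] for k=0..6.
π_258 has 3 disjoint cycles with lengths [131, 131, 1] on {0,…,262}.
With 3 cycles on 263 points, sign = (−1)^{263−3} = +1.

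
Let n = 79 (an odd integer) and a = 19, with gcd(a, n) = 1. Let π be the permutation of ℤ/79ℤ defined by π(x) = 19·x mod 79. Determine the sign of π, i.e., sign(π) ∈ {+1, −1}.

+1

Orbit of 45 under x↦19x: [45, 65, 50, 2, 38, 11, 51]… (length divides ord_79(19)).
3 cycles of lengths [39, 39, 1].
sign(π) = (−1)^{n − #cycles} = (−1)^{79−3} = (−1)^76 = +1.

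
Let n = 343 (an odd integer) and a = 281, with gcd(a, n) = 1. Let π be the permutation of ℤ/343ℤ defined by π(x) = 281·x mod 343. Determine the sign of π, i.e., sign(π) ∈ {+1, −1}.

Trace 141: π^k(141) = [141, 176, 64, 148, 85, 218, 204] for k=0..6.
Cycle lengths of π_281 on ℤ/343ℤ: [49, 49, 49, 49, 49, 49, 7, 7, 7, 7, 7, 7, 1, 1, 1, 1, 1, 1, 1]; 19 cycles in total.
Σ(ℓ_i−1) = 343−19 = 324; sign = (−1)^324 = +1.
Via Zolotarev, sign(π_{281}) = (281|343) = +1.

+1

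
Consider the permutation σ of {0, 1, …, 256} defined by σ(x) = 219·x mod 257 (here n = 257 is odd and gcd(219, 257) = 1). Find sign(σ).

-1

Trace 25: π^k(25) = [25, 78, 120, 66, 62, 214, 92] for k=0..6.
Cycle type of π: 256 + 1; total 2 cycles.
257 − 2 = 255 transpositions; sign(π) = (−1)^255 = -1.
Check: (219/257) = -1 by Zolotarev.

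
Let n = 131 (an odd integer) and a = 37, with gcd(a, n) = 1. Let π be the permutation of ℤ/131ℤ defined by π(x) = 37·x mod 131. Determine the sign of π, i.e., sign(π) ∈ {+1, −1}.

Start at x=47: 47 → 36 → 22 → 28 → 119 → 80 → 78 → … (one orbit).
The orbit structure of x ↦ 37x mod 131: 2 orbits of sizes [130, 1].
With 2 cycles on 131 points, sign = (−1)^{131−2} = -1.
Zolotarev: (37|131) = -1, matching the cycle-count sign.

-1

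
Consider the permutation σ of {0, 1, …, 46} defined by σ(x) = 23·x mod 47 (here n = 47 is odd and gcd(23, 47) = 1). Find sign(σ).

Orbit of 4 under x↦23x: [4, 45, 1, 23, 12, 41, 3]… (length divides ord_47(23)).
Decompose π into cycles: lengths [46, 1] (2 cycles, including the fixed point 0).
sign(π) = (−1)^{n − #cycles} = (−1)^{47−2} = (−1)^45 = -1.
Check: (23/47) = -1 by Zolotarev.

-1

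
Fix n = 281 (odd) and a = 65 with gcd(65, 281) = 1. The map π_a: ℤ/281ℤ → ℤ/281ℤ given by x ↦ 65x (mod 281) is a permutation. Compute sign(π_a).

Trace 275: π^k(275) = [275, 172, 221, 34, 243, 59, 182] for k=0..6.
Cycle type of π: 56×5 + 1; total 6 cycles.
6 cycles on 281: each ℓ→(−1)^(ℓ−1), product (−1)^275 = -1.
Via Zolotarev, sign(π_{65}) = (65|281) = -1.

-1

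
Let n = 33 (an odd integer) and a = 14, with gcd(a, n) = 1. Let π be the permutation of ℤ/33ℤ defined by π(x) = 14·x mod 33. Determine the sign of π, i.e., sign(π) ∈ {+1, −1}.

-1

Start at x=16: 16 → 26 → 1 → 14 → 31 → 5 → 4 → … (one orbit).
Cycle type of π: 10×2 + 5×2 + 2 + 1; total 6 cycles.
sign(π) = (−1)^{n − #cycles} = (−1)^{33−6} = (−1)^27 = -1.
Zolotarev: (14|33) = -1, matching the cycle-count sign.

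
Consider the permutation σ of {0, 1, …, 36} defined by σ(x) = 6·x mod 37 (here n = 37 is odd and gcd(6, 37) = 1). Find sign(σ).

Orbit of 31 under x↦6x: [31, 1, 6, 36]… (length divides ord_37(6)).
10 cycles of lengths [4, 4, 4, 4, 4, 4, 4, 4, 4, 1].
n − c = 37 − 10 = 27; sign = (−1)^27 = -1.
(6|37)_J = -1 (Zolotarev's lemma cross-check).

-1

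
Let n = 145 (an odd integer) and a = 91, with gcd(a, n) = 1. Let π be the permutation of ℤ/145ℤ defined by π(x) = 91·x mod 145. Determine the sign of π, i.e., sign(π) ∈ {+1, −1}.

Start at x=51: 51 → 1 → 91 → 16 → 6 → 111 → 96 → … (one orbit).
Decompose π into cycles: lengths [14, 14, 14, 14, 14, 14, 14, 14, 14, 14, 1, 1, 1, 1, 1] (15 cycles, including the fixed point 0).
n − c = 145 − 15 = 130; sign = (−1)^130 = +1.
Zolotarev: (91|145) = +1, matching the cycle-count sign.

+1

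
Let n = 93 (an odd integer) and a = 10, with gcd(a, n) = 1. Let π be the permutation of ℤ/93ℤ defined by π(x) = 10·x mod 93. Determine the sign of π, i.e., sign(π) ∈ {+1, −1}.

+1

Trace 76: π^k(76) = [76, 16, 67, 19, 4, 40, 28] for k=0..6.
9 cycles of lengths [15, 15, 15, 15, 15, 15, 1, 1, 1].
n − c = 93 − 9 = 84; sign = (−1)^84 = +1.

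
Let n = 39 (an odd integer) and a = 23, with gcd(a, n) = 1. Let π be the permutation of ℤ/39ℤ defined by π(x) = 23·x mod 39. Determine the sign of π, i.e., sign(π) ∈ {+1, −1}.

Start at x=23: 23 → 22 → 38 → 16 → 17 → 1 → 23 (one orbit).
Cycle lengths of π_23 on ℤ/39ℤ: [6, 6, 6, 6, 6, 6, 2, 1]; 8 cycles in total.
n − c = 39 − 8 = 31; sign = (−1)^31 = -1.
The Jacobi symbol (23|39) = -1 (Zolotarev) agrees.

-1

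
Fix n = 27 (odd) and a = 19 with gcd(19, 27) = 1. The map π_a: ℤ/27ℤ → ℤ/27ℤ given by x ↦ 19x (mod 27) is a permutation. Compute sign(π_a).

+1

Start at x=1: 1 → 19 → 10 → 1 (one orbit).
Cycle lengths of π_19 on ℤ/27ℤ: [3, 3, 3, 3, 3, 3, 1, 1, 1, 1, 1, 1, 1, 1, 1]; 15 cycles in total.
15 cycles on 27: each ℓ→(−1)^(ℓ−1), product (−1)^12 = +1.
(19|27)_J = +1 (Zolotarev's lemma cross-check).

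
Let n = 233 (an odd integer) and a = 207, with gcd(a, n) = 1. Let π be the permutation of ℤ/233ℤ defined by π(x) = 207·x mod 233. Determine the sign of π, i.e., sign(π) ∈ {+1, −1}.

Orbit of 36 under x↦207x: [36, 229, 104, 92, 171, 214, 28]… (length divides ord_233(207)).
Cycle lengths of π_207 on ℤ/233ℤ: [116, 116, 1]; 3 cycles in total.
n − c = 233 − 3 = 230; sign = (−1)^230 = +1.

+1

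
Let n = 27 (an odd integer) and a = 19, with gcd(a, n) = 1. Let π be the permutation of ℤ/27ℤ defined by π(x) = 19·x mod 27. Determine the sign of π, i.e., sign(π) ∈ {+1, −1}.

Start at x=19: 19 → 10 → 1 → 19 (one orbit).
π_19 has 15 disjoint cycles with lengths [3, 3, 3, 3, 3, 3, 1, 1, 1, 1, 1, 1, 1, 1, 1] on {0,…,26}.
15 cycles on 27: each ℓ→(−1)^(ℓ−1), product (−1)^12 = +1.

+1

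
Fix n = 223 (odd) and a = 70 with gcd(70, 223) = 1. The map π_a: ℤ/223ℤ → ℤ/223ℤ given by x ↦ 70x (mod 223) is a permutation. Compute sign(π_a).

Start at x=6: 6 → 197 → 187 → 156 → 216 → 179 → 42 → … (one orbit).
Cycle lengths of π_70 on ℤ/223ℤ: [222, 1]; 2 cycles in total.
2 cycles on 223: each ℓ→(−1)^(ℓ−1), product (−1)^221 = -1.
Zolotarev: (70|223) = -1, matching the cycle-count sign.

-1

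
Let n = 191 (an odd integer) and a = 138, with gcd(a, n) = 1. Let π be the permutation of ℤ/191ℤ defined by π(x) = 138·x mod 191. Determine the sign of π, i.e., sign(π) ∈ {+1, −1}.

+1

Start at x=134: 134 → 156 → 136 → 50 → 24 → 65 → 184 → … (one orbit).
Cycle type of π: 95×2 + 1; total 3 cycles.
191 − 3 = 188 transpositions; sign(π) = (−1)^188 = +1.
Zolotarev: (138|191) = +1, matching the cycle-count sign.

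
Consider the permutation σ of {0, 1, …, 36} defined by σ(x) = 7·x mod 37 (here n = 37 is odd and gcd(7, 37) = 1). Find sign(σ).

+1

Orbit of 9 under x↦7x: [9, 26, 34, 16, 1, 7, 12]… (length divides ord_37(7)).
The orbit structure of x ↦ 7x mod 37: 5 orbits of sizes [9, 9, 9, 9, 1].
With 5 cycles on 37 points, sign = (−1)^{37−5} = +1.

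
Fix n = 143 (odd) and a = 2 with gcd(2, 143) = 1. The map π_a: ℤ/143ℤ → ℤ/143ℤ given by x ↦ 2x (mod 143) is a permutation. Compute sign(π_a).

Orbit of 81 under x↦2x: [81, 19, 38, 76, 9, 18, 36]… (length divides ord_143(2)).
Decompose π into cycles: lengths [60, 60, 12, 10, 1] (5 cycles, including the fixed point 0).
143 − 5 = 138 transpositions; sign(π) = (−1)^138 = +1.
Check: (2/143) = +1 by Zolotarev.

+1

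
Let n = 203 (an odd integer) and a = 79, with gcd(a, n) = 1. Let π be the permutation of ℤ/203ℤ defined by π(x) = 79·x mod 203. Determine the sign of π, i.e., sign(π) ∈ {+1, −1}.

-1

Start at x=9: 9 → 102 → 141 → 177 → 179 → 134 → 30 → … (one orbit).
6 cycles of lengths [84, 84, 28, 3, 3, 1].
sign(π) = (−1)^{n − #cycles} = (−1)^{203−6} = (−1)^197 = -1.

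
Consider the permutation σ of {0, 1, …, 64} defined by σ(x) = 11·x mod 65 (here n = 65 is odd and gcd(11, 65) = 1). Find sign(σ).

-1

Start at x=56: 56 → 31 → 16 → 46 → 51 → 41 → 61 → … (one orbit).
Decompose π into cycles: lengths [12, 12, 12, 12, 12, 1, 1, 1, 1, 1] (10 cycles, including the fixed point 0).
65 − 10 = 55 transpositions; sign(π) = (−1)^55 = -1.
Check: (11/65) = -1 by Zolotarev.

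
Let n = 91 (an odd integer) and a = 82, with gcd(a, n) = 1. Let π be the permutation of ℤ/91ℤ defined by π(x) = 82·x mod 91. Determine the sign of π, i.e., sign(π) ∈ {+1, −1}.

-1

Start at x=82: 82 → 81 → 90 → 9 → 10 → 1 → 82 (one orbit).
π_82 has 16 disjoint cycles with lengths [6, 6, 6, 6, 6, 6, 6, 6, 6, 6, 6, 6, 6, 6, 6, 1] on {0,…,90}.
n − c = 91 − 16 = 75; sign = (−1)^75 = -1.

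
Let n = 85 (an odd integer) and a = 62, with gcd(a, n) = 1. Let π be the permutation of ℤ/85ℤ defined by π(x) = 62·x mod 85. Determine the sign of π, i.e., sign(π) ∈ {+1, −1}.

+1

Trace 59: π^k(59) = [59, 3, 16, 57, 49, 63, 81] for k=0..6.
π_62 has 7 disjoint cycles with lengths [16, 16, 16, 16, 16, 4, 1] on {0,…,84}.
Σ(ℓ_i−1) = 85−7 = 78; sign = (−1)^78 = +1.
Zolotarev: (62|85) = +1, matching the cycle-count sign.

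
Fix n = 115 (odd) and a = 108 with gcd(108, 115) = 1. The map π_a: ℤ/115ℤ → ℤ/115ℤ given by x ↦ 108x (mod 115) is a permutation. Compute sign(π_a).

-1

Orbit of 94 under x↦108x: [94, 32, 6, 73, 64, 12, 31]… (length divides ord_115(108)).
Cycle lengths of π_108 on ℤ/115ℤ: [44, 44, 11, 11, 4, 1]; 6 cycles in total.
115 − 6 = 109 transpositions; sign(π) = (−1)^109 = -1.
The Jacobi symbol (108|115) = -1 (Zolotarev) agrees.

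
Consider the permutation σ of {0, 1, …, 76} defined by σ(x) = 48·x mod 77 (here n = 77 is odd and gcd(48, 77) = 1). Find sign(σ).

-1

Start at x=15: 15 → 27 → 64 → 69 → 1 → 48 → 71 → … (one orbit).
The orbit structure of x ↦ 48x mod 77: 12 orbits of sizes [10, 10, 10, 10, 10, 10, 5, 5, 2, 2, 2, 1].
n − c = 77 − 12 = 65; sign = (−1)^65 = -1.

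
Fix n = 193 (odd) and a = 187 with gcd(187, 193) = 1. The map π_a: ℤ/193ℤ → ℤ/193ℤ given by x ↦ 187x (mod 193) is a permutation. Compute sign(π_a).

Orbit of 36 under x↦187x: [36, 170, 138, 137, 143, 107, 130]… (length divides ord_193(187)).
π_187 has 3 disjoint cycles with lengths [96, 96, 1] on {0,…,192}.
sign(π) = (−1)^{n − #cycles} = (−1)^{193−3} = (−1)^190 = +1.
The Jacobi symbol (187|193) = +1 (Zolotarev) agrees.

+1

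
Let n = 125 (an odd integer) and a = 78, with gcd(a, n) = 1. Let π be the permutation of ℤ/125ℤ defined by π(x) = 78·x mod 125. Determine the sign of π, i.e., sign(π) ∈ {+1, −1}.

-1

Trace 74: π^k(74) = [74, 22, 91, 98, 19, 107, 96] for k=0..6.
4 cycles of lengths [100, 20, 4, 1].
125 − 4 = 121 transpositions; sign(π) = (−1)^121 = -1.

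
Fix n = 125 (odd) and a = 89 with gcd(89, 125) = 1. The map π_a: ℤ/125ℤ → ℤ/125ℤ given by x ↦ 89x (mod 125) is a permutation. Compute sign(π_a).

Trace 104: π^k(104) = [104, 6, 34, 26, 64, 71, 69] for k=0..6.
The orbit structure of x ↦ 89x mod 125: 7 orbits of sizes [50, 50, 10, 10, 2, 2, 1].
With 7 cycles on 125 points, sign = (−1)^{125−7} = +1.

+1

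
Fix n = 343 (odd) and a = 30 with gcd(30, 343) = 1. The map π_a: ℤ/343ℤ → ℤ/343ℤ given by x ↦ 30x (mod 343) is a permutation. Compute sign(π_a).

Orbit of 177 under x↦30x: [177, 165, 148, 324, 116, 50, 128]… (length divides ord_343(30)).
Decompose π into cycles: lengths [21, 21, 21, 21, 21, 21, 21, 21, 21, 21, 21, 21, 21, 21, 3, 3, 3, 3, 3, 3, 3, 3, 3, 3, 3, 3, 3, 3, 3, 3, 1] (31 cycles, including the fixed point 0).
Σ(ℓ_i−1) = 343−31 = 312; sign = (−1)^312 = +1.
(30|343)_J = +1 (Zolotarev's lemma cross-check).

+1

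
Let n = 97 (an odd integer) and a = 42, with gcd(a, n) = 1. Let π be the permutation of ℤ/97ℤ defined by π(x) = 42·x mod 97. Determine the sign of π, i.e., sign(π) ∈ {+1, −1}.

-1

Orbit of 8 under x↦42x: [8, 45, 47, 34, 70, 30, 96]… (length divides ord_97(42)).
Decompose π into cycles: lengths [32, 32, 32, 1] (4 cycles, including the fixed point 0).
sign(π) = (−1)^{n − #cycles} = (−1)^{97−4} = (−1)^93 = -1.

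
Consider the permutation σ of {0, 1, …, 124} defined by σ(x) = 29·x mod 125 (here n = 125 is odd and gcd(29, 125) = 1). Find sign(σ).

+1

Trace 34: π^k(34) = [34, 111, 94, 101, 54, 66, 39] for k=0..6.
Decompose π into cycles: lengths [50, 50, 10, 10, 2, 2, 1] (7 cycles, including the fixed point 0).
n − c = 125 − 7 = 118; sign = (−1)^118 = +1.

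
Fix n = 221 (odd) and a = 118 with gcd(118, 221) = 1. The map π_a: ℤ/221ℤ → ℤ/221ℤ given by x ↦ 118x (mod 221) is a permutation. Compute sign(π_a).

Trace 1: π^k(1) = [1, 118] for k=0..1.
117 cycles of lengths [2, 2, 2, 2, 2, 2, 2, 2, 2, 2, 2, 2, 2, 2, 2, 2, 2, 2, 2, 2, 2, 2, 2, 2, 2, 2, 2, 2, 2, 2, 2, 2, 2, 2, 2, 2, 2, 2, 2, 2, 2, 2, 2, 2, 2, 2, 2, 2, 2, 2, 2, 2, 2, 2, 2, 2, 2, 2, 2, 2, 2, 2, 2, 2, 2, 2, 2, 2, 2, 2, 2, 2, 2, 2, 2, 2, 2, 2, 2, 2, 2, 2, 2, 2, 2, 2, 2, 2, 2, 2, 2, 2, 2, 2, 2, 2, 2, 2, 2, 2, 2, 2, 2, 2, 1, 1, 1, 1, 1, 1, 1, 1, 1, 1, 1, 1, 1].
221 − 117 = 104 transpositions; sign(π) = (−1)^104 = +1.
Check: (118/221) = +1 by Zolotarev.

+1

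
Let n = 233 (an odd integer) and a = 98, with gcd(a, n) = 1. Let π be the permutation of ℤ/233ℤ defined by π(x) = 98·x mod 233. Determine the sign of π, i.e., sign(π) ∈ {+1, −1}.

+1

Start at x=201: 201 → 126 → 232 → 135 → 182 → 128 → 195 → … (one orbit).
Decompose π into cycles: lengths [58, 58, 58, 58, 1] (5 cycles, including the fixed point 0).
Σ(ℓ_i−1) = 233−5 = 228; sign = (−1)^228 = +1.
The Jacobi symbol (98|233) = +1 (Zolotarev) agrees.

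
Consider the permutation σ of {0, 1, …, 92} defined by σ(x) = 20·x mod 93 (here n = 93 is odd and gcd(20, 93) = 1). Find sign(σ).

Start at x=80: 80 → 19 → 8 → 67 → 38 → 16 → 41 → … (one orbit).
6 cycles of lengths [30, 30, 15, 15, 2, 1].
sign(π) = (−1)^{n − #cycles} = (−1)^{93−6} = (−1)^87 = -1.
Via Zolotarev, sign(π_{20}) = (20|93) = -1.

-1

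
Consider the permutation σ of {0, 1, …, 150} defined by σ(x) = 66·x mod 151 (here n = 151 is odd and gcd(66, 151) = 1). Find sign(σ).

-1

Start at x=38: 38 → 92 → 32 → 149 → 19 → 46 → 16 → … (one orbit).
Cycle type of π: 30×5 + 1; total 6 cycles.
Σ(ℓ_i−1) = 151−6 = 145; sign = (−1)^145 = -1.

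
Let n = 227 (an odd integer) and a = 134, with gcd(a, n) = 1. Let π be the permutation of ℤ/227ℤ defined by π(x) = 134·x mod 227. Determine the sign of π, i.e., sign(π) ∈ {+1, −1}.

+1

Trace 109: π^k(109) = [109, 78, 10, 205, 3, 175, 69] for k=0..6.
3 cycles of lengths [113, 113, 1].
3 cycles on 227: each ℓ→(−1)^(ℓ−1), product (−1)^224 = +1.
Check: (134/227) = +1 by Zolotarev.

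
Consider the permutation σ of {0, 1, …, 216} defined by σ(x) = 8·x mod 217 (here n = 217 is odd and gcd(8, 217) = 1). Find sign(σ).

+1

Start at x=78: 78 → 190 → 1 → 8 → 64 → 78 (one orbit).
49 cycles of lengths [5, 5, 5, 5, 5, 5, 5, 5, 5, 5, 5, 5, 5, 5, 5, 5, 5, 5, 5, 5, 5, 5, 5, 5, 5, 5, 5, 5, 5, 5, 5, 5, 5, 5, 5, 5, 5, 5, 5, 5, 5, 5, 1, 1, 1, 1, 1, 1, 1].
Σ(ℓ_i−1) = 217−49 = 168; sign = (−1)^168 = +1.
Zolotarev: (8|217) = +1, matching the cycle-count sign.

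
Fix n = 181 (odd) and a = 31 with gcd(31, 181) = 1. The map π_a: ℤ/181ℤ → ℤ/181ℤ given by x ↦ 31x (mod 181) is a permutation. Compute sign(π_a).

Start at x=56: 56 → 107 → 59 → 19 → 46 → 159 → 42 → … (one orbit).
π_31 has 10 disjoint cycles with lengths [20, 20, 20, 20, 20, 20, 20, 20, 20, 1] on {0,…,180}.
n − c = 181 − 10 = 171; sign = (−1)^171 = -1.
Via Zolotarev, sign(π_{31}) = (31|181) = -1.

-1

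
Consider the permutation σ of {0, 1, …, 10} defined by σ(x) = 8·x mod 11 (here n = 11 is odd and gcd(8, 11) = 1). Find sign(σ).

-1

Start at x=6: 6 → 4 → 10 → 3 → 2 → 5 → 7 → … (one orbit).
Cycle type of π: 10 + 1; total 2 cycles.
sign(π) = (−1)^{n − #cycles} = (−1)^{11−2} = (−1)^9 = -1.
Zolotarev: (8|11) = -1, matching the cycle-count sign.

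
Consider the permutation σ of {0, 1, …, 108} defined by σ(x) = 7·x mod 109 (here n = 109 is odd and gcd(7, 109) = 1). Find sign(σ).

+1

Trace 73: π^k(73) = [73, 75, 89, 78, 1, 7, 49] for k=0..6.
The orbit structure of x ↦ 7x mod 109: 5 orbits of sizes [27, 27, 27, 27, 1].
109 − 5 = 104 transpositions; sign(π) = (−1)^104 = +1.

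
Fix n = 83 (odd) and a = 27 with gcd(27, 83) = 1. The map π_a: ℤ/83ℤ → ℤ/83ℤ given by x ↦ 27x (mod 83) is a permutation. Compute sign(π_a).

+1

Start at x=7: 7 → 23 → 40 → 1 → 27 → 65 → 12 → … (one orbit).
Cycle lengths of π_27 on ℤ/83ℤ: [41, 41, 1]; 3 cycles in total.
Σ(ℓ_i−1) = 83−3 = 80; sign = (−1)^80 = +1.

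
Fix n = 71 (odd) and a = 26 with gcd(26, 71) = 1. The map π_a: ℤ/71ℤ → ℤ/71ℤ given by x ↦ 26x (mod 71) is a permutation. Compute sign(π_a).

-1

Start at x=26: 26 → 37 → 39 → 20 → 23 → 30 → 70 → … (one orbit).
Decompose π into cycles: lengths [14, 14, 14, 14, 14, 1] (6 cycles, including the fixed point 0).
n − c = 71 − 6 = 65; sign = (−1)^65 = -1.
Zolotarev: (26|71) = -1, matching the cycle-count sign.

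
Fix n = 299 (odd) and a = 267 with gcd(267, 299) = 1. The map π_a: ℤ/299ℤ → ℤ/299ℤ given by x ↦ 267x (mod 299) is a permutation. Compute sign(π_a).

Start at x=36: 36 → 44 → 87 → 206 → 285 → 149 → 16 → … (one orbit).
Decompose π into cycles: lengths [132, 132, 22, 12, 1] (5 cycles, including the fixed point 0).
299 − 5 = 294 transpositions; sign(π) = (−1)^294 = +1.
(267|299)_J = +1 (Zolotarev's lemma cross-check).

+1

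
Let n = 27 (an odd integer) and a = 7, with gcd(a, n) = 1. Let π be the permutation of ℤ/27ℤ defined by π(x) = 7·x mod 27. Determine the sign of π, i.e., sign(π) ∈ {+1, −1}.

+1

Start at x=13: 13 → 10 → 16 → 4 → 1 → 7 → 22 → … (one orbit).
The orbit structure of x ↦ 7x mod 27: 7 orbits of sizes [9, 9, 3, 3, 1, 1, 1].
Σ(ℓ_i−1) = 27−7 = 20; sign = (−1)^20 = +1.
Via Zolotarev, sign(π_{7}) = (7|27) = +1.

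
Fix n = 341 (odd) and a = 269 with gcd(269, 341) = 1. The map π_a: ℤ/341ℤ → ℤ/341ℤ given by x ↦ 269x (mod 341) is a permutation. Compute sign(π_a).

Start at x=243: 243 → 236 → 58 → 257 → 251 → 1 → 269 → … (one orbit).
14 cycles of lengths [30, 30, 30, 30, 30, 30, 30, 30, 30, 30, 30, 5, 5, 1].
341 − 14 = 327 transpositions; sign(π) = (−1)^327 = -1.
Via Zolotarev, sign(π_{269}) = (269|341) = -1.

-1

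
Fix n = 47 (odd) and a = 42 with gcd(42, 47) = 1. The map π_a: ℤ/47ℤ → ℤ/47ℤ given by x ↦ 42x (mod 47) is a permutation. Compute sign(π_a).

+1

Trace 24: π^k(24) = [24, 21, 36, 8, 7, 12, 34] for k=0..6.
The orbit structure of x ↦ 42x mod 47: 3 orbits of sizes [23, 23, 1].
Σ(ℓ_i−1) = 47−3 = 44; sign = (−1)^44 = +1.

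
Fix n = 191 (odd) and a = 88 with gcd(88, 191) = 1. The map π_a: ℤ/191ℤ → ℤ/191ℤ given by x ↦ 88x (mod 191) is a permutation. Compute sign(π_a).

Start at x=185: 185 → 45 → 140 → 96 → 44 → 52 → 183 → … (one orbit).
Cycle lengths of π_88 on ℤ/191ℤ: [190, 1]; 2 cycles in total.
191 − 2 = 189 transpositions; sign(π) = (−1)^189 = -1.

-1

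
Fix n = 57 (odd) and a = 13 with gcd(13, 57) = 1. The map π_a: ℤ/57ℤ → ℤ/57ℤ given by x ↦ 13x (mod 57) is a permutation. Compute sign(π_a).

-1

Start at x=4: 4 → 52 → 49 → 10 → 16 → 37 → 25 → … (one orbit).
The orbit structure of x ↦ 13x mod 57: 6 orbits of sizes [18, 18, 18, 1, 1, 1].
57 − 6 = 51 transpositions; sign(π) = (−1)^51 = -1.
Via Zolotarev, sign(π_{13}) = (13|57) = -1.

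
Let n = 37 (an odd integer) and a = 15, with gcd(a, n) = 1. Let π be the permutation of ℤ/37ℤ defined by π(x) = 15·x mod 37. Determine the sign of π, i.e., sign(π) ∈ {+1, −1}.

Orbit of 16 under x↦15x: [16, 18, 11, 17, 33, 14, 25]… (length divides ord_37(15)).
Cycle lengths of π_15 on ℤ/37ℤ: [36, 1]; 2 cycles in total.
sign(π) = (−1)^{n − #cycles} = (−1)^{37−2} = (−1)^35 = -1.
Check: (15/37) = -1 by Zolotarev.

-1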